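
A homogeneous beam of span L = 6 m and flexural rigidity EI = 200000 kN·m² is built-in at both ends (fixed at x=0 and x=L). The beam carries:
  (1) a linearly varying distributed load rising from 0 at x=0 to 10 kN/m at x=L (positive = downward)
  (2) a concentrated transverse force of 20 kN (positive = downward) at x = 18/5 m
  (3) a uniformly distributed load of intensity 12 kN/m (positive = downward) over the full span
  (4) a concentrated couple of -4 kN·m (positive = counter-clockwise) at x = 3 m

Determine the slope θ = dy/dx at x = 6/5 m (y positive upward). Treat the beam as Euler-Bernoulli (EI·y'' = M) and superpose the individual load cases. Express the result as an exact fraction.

θ(6/5) = -5793/31250000 rad

Load 1 — triangular load w₀=10 kN/m (0→w₀ over full span):
  θ_1 = -w₀(2x(L-x)(L-2x)(x+2L)+x²(L-x)²)/(120LEI) = -10·(2·(6/5)·(6-(6/5))·(6-2·(6/5))·((6/5)+2·6)+(6/5)²·(6-(6/5))²)/(120·6·200000) = -63/1562500 rad
Load 2 — point force P=20 kN at a=18/5 m (b=L-a=12/5):
  θ_2 = -Pb²x(2aL-(3a+b)x)/(2L³EI)  [x≤a] = -20·(12/5)²·(6/5)·(2·(18/5)·6-(3·(18/5)+(12/5))·(6/5))/(2·6³·200000) = -171/3906250 rad
Load 3 — uniform load w=12 kN/m over full span:
  θ_3 = -wx(L-x)(L-2x)/(12EI) = -12·(6/5)·(6-(6/5))·(6-2·(6/5))/(12·200000) = -81/781250 rad
Load 4 — applied couple M₀=-4 kN·m at a=3 m (b=L-a=3):
  θ_4 = (R_Ax²/2 - M_Ax)/EI  [x≤a] with R_A=-1, M_A=-1 = ((-1)·(6/5)²/2 - (-1)·(6/5))/200000 = 3/1250000 rad
Superposition: θ = Σ θ_i = -5793/31250000 rad ≈ -0.000185 rad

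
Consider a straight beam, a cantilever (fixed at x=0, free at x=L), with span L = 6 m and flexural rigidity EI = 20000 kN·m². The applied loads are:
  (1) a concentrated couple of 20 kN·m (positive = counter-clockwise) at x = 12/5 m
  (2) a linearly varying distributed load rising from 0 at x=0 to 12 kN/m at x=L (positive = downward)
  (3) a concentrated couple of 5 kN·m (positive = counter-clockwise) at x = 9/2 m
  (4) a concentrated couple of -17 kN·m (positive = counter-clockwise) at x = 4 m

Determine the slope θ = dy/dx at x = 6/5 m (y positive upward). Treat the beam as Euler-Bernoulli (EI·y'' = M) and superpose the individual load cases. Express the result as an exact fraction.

θ(6/5) = -21477/3125000 rad

Load 1 — applied couple M₀=20 kN·m at a=12/5 m (b=L-a=18/5):
  θ_1 = M₀x/EI  [x≤a] = 20·(6/5)/20000 = 3/2500 rad
Load 2 — triangular load w₀=12 kN/m (0→w₀ over full span):
  θ_2 = (w₀Lx²/4-w₀L²x/3-w₀x⁴/(24L))/EI = (12·6·(6/5)²/4-12·6²·(6/5)/3-12·(6/5)⁴/(24·6))/20000 = -22977/3125000 rad
Load 3 — applied couple M₀=5 kN·m at a=9/2 m (b=L-a=3/2):
  θ_3 = M₀x/EI  [x≤a] = 5·(6/5)/20000 = 3/10000 rad
Load 4 — applied couple M₀=-17 kN·m at a=4 m (b=L-a=2):
  θ_4 = M₀x/EI  [x≤a] = (-17)·(6/5)/20000 = -51/50000 rad
Superposition: θ = Σ θ_i = -21477/3125000 rad ≈ -0.006873 rad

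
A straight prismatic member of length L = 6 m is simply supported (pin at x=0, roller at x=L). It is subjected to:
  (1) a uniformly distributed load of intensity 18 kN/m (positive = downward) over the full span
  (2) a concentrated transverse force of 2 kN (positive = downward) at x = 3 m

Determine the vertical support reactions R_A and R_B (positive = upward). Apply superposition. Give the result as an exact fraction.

R_A = 55 kN, R_B = 55 kN

Load 1 — uniform load w=18 kN/m over full span:
  R_A = wL/2 = 18·6/2 = 54 kN
  R_B = wL/2 = 18·6/2 = 54 kN
Load 2 — point force P=2 kN at a=3 m (b=L-a=3):
  R_A = Pb/L = 2·3/6 = 1 kN
  R_B = Pa/L = 2·3/6 = 1 kN
Superposition: R_A = 55 kN, R_B = 55 kN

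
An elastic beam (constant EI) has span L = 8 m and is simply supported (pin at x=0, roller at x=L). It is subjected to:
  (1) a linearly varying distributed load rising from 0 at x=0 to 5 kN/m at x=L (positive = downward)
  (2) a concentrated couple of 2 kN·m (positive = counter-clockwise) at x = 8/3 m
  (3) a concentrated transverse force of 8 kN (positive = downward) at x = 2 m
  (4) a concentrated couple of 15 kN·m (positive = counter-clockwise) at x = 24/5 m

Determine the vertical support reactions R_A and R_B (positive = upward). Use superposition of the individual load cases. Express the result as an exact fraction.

Load 1 — triangular load w₀=5 kN/m (0→w₀ over full span):
  R_A = w₀L/6 = 5·8/6 = 20/3 kN
  R_B = w₀L/3 = 5·8/3 = 40/3 kN
Load 2 — applied couple M₀=2 kN·m at a=8/3 m (b=L-a=16/3):
  R_A = M₀/L = 2/8 = 1/4 kN
  R_B = -M₀/L = -2/8 = -1/4 kN
Load 3 — point force P=8 kN at a=2 m (b=L-a=6):
  R_A = Pb/L = 8·6/8 = 6 kN
  R_B = Pa/L = 8·2/8 = 2 kN
Load 4 — applied couple M₀=15 kN·m at a=24/5 m (b=L-a=16/5):
  R_A = M₀/L = 15/8 kN
  R_B = -M₀/L = -15/8 kN
Superposition: R_A = 355/24 kN, R_B = 317/24 kN

R_A = 355/24 kN, R_B = 317/24 kN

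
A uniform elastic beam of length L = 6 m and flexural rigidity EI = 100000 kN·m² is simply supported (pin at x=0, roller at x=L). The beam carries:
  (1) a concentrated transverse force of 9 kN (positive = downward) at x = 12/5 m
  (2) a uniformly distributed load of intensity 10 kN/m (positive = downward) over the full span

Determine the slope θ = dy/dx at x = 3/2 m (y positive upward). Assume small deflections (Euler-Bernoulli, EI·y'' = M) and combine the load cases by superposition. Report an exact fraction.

Load 1 — point force P=9 kN at a=12/5 m (b=L-a=18/5):
  θ_1 = -Pb(L²-b²-3x²)/(6LEI)  [x≤a] = -9·(18/5)·(6²-(18/5)²-3·(3/2)²)/(6·6·100000) = -14661/100000000 rad
Load 2 — uniform load w=10 kN/m over full span:
  θ_2 = -w(L³-6Lx²+4x³)/(24EI) = -10·(6³-6·6·(3/2)²+4·(3/2)³)/(24·100000) = -99/160000 rad
Superposition: θ = Σ θ_i = -9567/12500000 rad ≈ -0.000765 rad

θ(3/2) = -9567/12500000 rad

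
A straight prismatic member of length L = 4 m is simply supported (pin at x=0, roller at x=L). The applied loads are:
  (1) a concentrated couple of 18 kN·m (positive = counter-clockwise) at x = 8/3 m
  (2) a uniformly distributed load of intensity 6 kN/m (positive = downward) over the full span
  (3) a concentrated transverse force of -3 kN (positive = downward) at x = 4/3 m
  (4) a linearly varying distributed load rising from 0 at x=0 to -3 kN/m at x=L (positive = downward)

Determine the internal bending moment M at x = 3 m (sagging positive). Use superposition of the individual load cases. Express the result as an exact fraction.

Load 1 — applied couple M₀=18 kN·m at a=8/3 m (b=L-a=4/3):
  M_1 = M₀x/L - M₀  [x>a] = 18·3/4 - 18 = -9/2 kN·m
Load 2 — uniform load w=6 kN/m over full span:
  M_2 = wx(L-x)/2 = 6·3·(4-3)/2 = 9 kN·m
Load 3 — point force P=-3 kN at a=4/3 m (b=L-a=8/3):
  M_3 = Pa(L-x)/L  [x>a] = (-3)·(4/3)·(4-3)/4 = -1 kN·m
Load 4 — triangular load w₀=-3 kN/m (0→w₀ over full span):
  M_4 = w₀Lx/6 - w₀x³/(6L) = (-3)·4·3/6 - (-3)·3³/(6·4) = -21/8 kN·m
Superposition: M = Σ M_i = 7/8 kN·m ≈ 0.875000 kN·m

M(3) = 7/8 kN·m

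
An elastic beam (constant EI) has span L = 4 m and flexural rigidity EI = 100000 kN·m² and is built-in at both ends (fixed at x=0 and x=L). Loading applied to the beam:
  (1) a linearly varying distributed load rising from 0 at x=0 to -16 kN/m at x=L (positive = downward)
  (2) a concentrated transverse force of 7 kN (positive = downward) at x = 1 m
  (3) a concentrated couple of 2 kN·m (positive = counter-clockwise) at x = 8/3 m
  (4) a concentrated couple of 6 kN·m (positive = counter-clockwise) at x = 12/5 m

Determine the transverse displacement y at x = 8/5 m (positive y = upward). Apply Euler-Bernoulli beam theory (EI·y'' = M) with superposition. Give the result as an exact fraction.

y(8/5) = 584249/28125000000 m

Load 1 — triangular load w₀=-16 kN/m (0→w₀ over full span):
  y_1 = -w₀x²(L-x)²(x+2L)/(120LEI) = -(-16)·(8/5)²·(4-(8/5))²·((8/5)+2·4)/(120·4·100000) = 2304/48828125 m
Load 2 — point force P=7 kN at a=1 m (b=L-a=3):
  y_2 = -Pa²(L-x)²(3bL-(3b+a)(L-x))/(6L³EI)  [x>a] = -7·1²·(4-(8/5))²·(3·3·4-(3·3+1)·(4-(8/5)))/(6·4³·100000) = -63/5000000 m
Load 3 — applied couple M₀=2 kN·m at a=8/3 m (b=L-a=4/3):
  y_3 = (R_Ax³/6 - M_Ax²/2)/EI  [x≤a] with R_A=2/3, M_A=2/3 = ((2/3)·(8/5)³/6 - (2/3)·(8/5)²/2)/100000 = -14/3515625 m
Load 4 — applied couple M₀=6 kN·m at a=12/5 m (b=L-a=8/5):
  y_4 = (R_Ax³/6 - M_Ax²/2)/EI  [x≤a] with R_A=54/25, M_A=48/25 = ((54/25)·(8/5)³/6 - (48/25)·(8/5)²/2)/100000 = -96/9765625 m
Superposition: y = Σ y_i = 584249/28125000000 m ≈ 0.000021 m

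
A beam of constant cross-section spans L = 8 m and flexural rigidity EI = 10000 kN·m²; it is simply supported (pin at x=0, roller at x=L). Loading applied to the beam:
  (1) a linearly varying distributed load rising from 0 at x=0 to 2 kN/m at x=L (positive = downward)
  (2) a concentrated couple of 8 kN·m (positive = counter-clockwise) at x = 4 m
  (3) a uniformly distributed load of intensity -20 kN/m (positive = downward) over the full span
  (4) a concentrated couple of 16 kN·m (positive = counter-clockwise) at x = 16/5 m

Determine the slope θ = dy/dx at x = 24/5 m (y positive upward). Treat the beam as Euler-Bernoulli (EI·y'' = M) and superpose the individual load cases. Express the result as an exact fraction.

θ(24/5) = -83963/7031250 rad

Load 1 — triangular load w₀=2 kN/m (0→w₀ over full span):
  θ_1 = -w₀(7L⁴-30L²x²+15x⁴)/(360LEI) = -2·(7·8⁴-30·8²·(24/5)²+15·(24/5)⁴)/(360·8·10000) = 1856/3515625 rad
Load 2 — applied couple M₀=8 kN·m at a=4 m (b=L-a=4):
  θ_2 = (M₀x²/(2L)-M₀(x-a)+C₁)/EI  [x>a] with C₁=M₀(3b²-L²)/(6L)=-8/3 = (8·(24/5)²/(2·8)-8·((24/5)-4)+(-8/3))/10000 = 23/93750 rad
Load 3 — uniform load w=-20 kN/m over full span:
  θ_3 = -w(L³-6Lx²+4x³)/(24EI) = -(-20)·(8³-6·8·(24/5)²+4·(24/5)³)/(24·10000) = -592/46875 rad
Load 4 — applied couple M₀=16 kN·m at a=16/5 m (b=L-a=24/5):
  θ_4 = (M₀x²/(2L)-M₀(x-a)+C₁)/EI  [x>a] with C₁=M₀(3b²-L²)/(6L)=128/75 = (16·(24/5)²/(2·8)-16·((24/5)-(16/5))+(128/75))/10000 = -4/46875 rad
Superposition: θ = Σ θ_i = -83963/7031250 rad ≈ -0.011941 rad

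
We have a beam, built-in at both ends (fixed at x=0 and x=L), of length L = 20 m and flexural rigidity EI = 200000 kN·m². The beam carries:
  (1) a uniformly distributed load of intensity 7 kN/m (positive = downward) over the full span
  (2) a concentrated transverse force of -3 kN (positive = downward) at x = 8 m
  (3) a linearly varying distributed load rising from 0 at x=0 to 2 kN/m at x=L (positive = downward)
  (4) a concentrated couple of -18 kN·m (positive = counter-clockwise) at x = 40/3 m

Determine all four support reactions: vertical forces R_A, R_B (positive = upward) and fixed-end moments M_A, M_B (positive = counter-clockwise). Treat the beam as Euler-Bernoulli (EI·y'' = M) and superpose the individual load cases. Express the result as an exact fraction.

Load 1 — uniform load w=7 kN/m over full span:
  R_A = wL/2 = 7·20/2 = 70 kN
  M_A = wL²/12 = 7·20²/12 = 700/3 kN·m
  R_B = wL/2 = 7·20/2 = 70 kN
  M_B = -wL²/12 = -7·20²/12 = -700/3 kN·m
Load 2 — point force P=-3 kN at a=8 m (b=L-a=12):
  R_A = Pb²(3a+b)/L³ = (-3)·12²·(3·8+12)/20³ = -243/125 kN
  M_A = Pab²/L² = (-3)·8·12²/20² = -216/25 kN·m
  R_B = Pa²(a+3b)/L³ = (-3)·8²·(8+3·12)/20³ = -132/125 kN
  M_B = -Pa²b/L² = -(-3)·8²·12/20² = 144/25 kN·m
Load 3 — triangular load w₀=2 kN/m (0→w₀ over full span):
  R_A = 3w₀L/20 = 3·2·20/20 = 6 kN
  M_A = w₀L²/30 = 2·20²/30 = 80/3 kN·m
  R_B = 7w₀L/20 = 7·2·20/20 = 14 kN
  M_B = -w₀L²/20 = -2·20²/20 = -40 kN·m
Load 4 — applied couple M₀=-18 kN·m at a=40/3 m (b=L-a=20/3):
  R_A = 6M₀ab/L³ = 6·(-18)·(40/3)·(20/3)/20³ = -6/5 kN
  M_A = M₀b(2a-b)/L² = (-18)·(20/3)·(2·(40/3)-(20/3))/20² = -6 kN·m
  R_B = -6M₀ab/L³ = -6·(-18)·(40/3)·(20/3)/20³ = 6/5 kN
  M_B = M₀a(2b-a)/L² = (-18)·(40/3)·(2·(20/3)-(40/3))/20² = 0 kN·m
Superposition: R_A = 9107/125 kN, M_A = 6134/25 kN·m, R_B = 10518/125 kN, M_B = -20068/75 kN·m

R_A = 9107/125 kN, M_A = 6134/25 kN·m, R_B = 10518/125 kN, M_B = -20068/75 kN·m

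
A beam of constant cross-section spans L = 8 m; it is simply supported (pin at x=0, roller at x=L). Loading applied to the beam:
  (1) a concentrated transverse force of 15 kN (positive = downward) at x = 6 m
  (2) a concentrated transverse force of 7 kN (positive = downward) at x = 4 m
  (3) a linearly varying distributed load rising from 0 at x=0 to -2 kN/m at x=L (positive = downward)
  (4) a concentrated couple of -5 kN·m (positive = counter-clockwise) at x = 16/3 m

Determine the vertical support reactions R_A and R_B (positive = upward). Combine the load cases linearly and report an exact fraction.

Load 1 — point force P=15 kN at a=6 m (b=L-a=2):
  R_A = Pb/L = 15·2/8 = 15/4 kN
  R_B = Pa/L = 15·6/8 = 45/4 kN
Load 2 — point force P=7 kN at a=4 m (b=L-a=4):
  R_A = Pb/L = 7·4/8 = 7/2 kN
  R_B = Pa/L = 7·4/8 = 7/2 kN
Load 3 — triangular load w₀=-2 kN/m (0→w₀ over full span):
  R_A = w₀L/6 = (-2)·8/6 = -8/3 kN
  R_B = w₀L/3 = (-2)·8/3 = -16/3 kN
Load 4 — applied couple M₀=-5 kN·m at a=16/3 m (b=L-a=8/3):
  R_A = M₀/L = (-5)/8 = -5/8 kN
  R_B = -M₀/L = -(-5)/8 = 5/8 kN
Superposition: R_A = 95/24 kN, R_B = 241/24 kN

R_A = 95/24 kN, R_B = 241/24 kN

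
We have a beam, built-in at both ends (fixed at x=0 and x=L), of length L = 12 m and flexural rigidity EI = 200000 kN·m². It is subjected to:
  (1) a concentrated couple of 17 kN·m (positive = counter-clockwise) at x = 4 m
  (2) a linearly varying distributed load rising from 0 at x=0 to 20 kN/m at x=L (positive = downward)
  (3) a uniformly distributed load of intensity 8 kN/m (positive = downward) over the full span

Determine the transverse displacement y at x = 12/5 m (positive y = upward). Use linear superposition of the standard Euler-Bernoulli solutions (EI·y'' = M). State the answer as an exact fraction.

y(12/5) = -35863/19531250 m

Load 1 — applied couple M₀=17 kN·m at a=4 m (b=L-a=8):
  y_1 = (R_Ax³/6 - M_Ax²/2)/EI  [x≤a] with R_A=17/9, M_A=0 = ((17/9)·(12/5)³/6 - 0·(12/5)²/2)/200000 = 17/781250 m
Load 2 — triangular load w₀=20 kN/m (0→w₀ over full span):
  y_2 = -w₀x²(L-x)²(x+2L)/(120LEI) = -20·(12/5)²·(12-(12/5))²·((12/5)+2·12)/(120·12·200000) = -9504/9765625 m
Load 3 — uniform load w=8 kN/m over full span:
  y_3 = -wx²(L-x)²/(24EI) = -8·(12/5)²·(12-(12/5))²/(24·200000) = -1728/1953125 m
Superposition: y = Σ y_i = -35863/19531250 m ≈ -0.001836 m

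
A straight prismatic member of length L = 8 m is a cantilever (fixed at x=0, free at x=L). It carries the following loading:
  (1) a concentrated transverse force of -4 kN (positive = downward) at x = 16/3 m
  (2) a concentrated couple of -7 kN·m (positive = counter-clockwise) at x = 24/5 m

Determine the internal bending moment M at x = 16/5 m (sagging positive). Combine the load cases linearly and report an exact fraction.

M(16/5) = 23/15 kN·m

Load 1 — point force P=-4 kN at a=16/3 m (b=L-a=8/3):
  M_1 = -P(a-x)  [x≤a] = -(-4)·((16/3)-(16/5)) = 128/15 kN·m
Load 2 — applied couple M₀=-7 kN·m at a=24/5 m (b=L-a=16/5):
  M_2 = M₀  [x≤a] = (-7) = -7 kN·m
Superposition: M = Σ M_i = 23/15 kN·m ≈ 1.533333 kN·m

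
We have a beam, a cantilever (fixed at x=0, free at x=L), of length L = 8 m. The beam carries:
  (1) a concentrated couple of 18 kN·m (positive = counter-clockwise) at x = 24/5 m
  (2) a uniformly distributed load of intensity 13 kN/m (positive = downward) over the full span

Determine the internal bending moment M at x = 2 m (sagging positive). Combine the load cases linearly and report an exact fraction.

Load 1 — applied couple M₀=18 kN·m at a=24/5 m (b=L-a=16/5):
  M_1 = M₀  [x≤a] = 18 = 18 kN·m
Load 2 — uniform load w=13 kN/m over full span:
  M_2 = -w(L-x)²/2 = -13·(8-2)²/2 = -234 kN·m
Superposition: M = Σ M_i = -216 kN·m ≈ -216.000000 kN·m

M(2) = -216 kN·m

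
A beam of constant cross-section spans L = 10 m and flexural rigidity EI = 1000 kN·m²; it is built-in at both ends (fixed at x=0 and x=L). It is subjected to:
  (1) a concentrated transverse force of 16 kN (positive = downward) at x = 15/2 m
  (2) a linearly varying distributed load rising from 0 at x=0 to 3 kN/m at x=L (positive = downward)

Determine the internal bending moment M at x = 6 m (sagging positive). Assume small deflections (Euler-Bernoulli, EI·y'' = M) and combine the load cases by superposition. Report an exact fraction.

M(6) = 137/10 kN·m

Load 1 — point force P=16 kN at a=15/2 m (b=L-a=5/2):
  M_1 = Pb²(3a+b)x/L³ - Pab²/L²  [x≤a] = 16·(5/2)²·(3·(15/2)+(5/2))·6/10³ - 16·(15/2)·(5/2)²/10² = 15/2 kN·m
Load 2 — triangular load w₀=3 kN/m (0→w₀ over full span):
  M_2 = 3w₀Lx/20 - w₀L²/30 - w₀x³/(6L) = 3·3·10·6/20 - 3·10²/30 - 3·6³/(6·10) = 31/5 kN·m
Superposition: M = Σ M_i = 137/10 kN·m ≈ 13.700000 kN·m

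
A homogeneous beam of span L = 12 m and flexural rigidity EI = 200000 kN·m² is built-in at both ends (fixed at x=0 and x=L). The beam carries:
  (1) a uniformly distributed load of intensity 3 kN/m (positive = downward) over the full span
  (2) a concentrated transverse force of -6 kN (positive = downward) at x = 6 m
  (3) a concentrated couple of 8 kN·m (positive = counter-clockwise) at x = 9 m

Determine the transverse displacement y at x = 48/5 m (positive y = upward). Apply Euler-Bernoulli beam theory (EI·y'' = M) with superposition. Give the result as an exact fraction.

Load 1 — uniform load w=3 kN/m over full span:
  y_1 = -wx²(L-x)²/(24EI) = -3·(48/5)²·(12-(48/5))²/(24·200000) = -648/1953125 m
Load 2 — point force P=-6 kN at a=6 m (b=L-a=6):
  y_2 = -Pa²(L-x)²(3bL-(3b+a)(L-x))/(6L³EI)  [x>a] = -(-6)·6²·(12-(48/5))²·(3·6·12-(3·6+6)·(12-(48/5)))/(6·12³·200000) = 297/3125000 m
Load 3 — applied couple M₀=8 kN·m at a=9 m (b=L-a=3):
  y_3 = (R_Ax³/6 - M_Ax²/2 - M₀(x-a)²/2)/EI  [x>a] with R_A=3/4, M_A=5/2 = ((3/4)·(48/5)³/6 - (5/2)·(48/5)²/2 - 8·((48/5)-9)²/2)/200000 = -189/6250000 m
Superposition: y = Σ y_i = -8343/31250000 m ≈ -0.000267 m

y(48/5) = -8343/31250000 m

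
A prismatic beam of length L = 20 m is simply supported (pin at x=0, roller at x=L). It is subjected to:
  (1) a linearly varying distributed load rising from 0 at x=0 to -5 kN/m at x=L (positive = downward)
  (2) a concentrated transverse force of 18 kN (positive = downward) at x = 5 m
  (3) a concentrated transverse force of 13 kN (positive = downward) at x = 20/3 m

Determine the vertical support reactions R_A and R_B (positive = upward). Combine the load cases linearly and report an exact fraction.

Load 1 — triangular load w₀=-5 kN/m (0→w₀ over full span):
  R_A = w₀L/6 = (-5)·20/6 = -50/3 kN
  R_B = w₀L/3 = (-5)·20/3 = -100/3 kN
Load 2 — point force P=18 kN at a=5 m (b=L-a=15):
  R_A = Pb/L = 18·15/20 = 27/2 kN
  R_B = Pa/L = 18·5/20 = 9/2 kN
Load 3 — point force P=13 kN at a=20/3 m (b=L-a=40/3):
  R_A = Pb/L = 13·(40/3)/20 = 26/3 kN
  R_B = Pa/L = 13·(20/3)/20 = 13/3 kN
Superposition: R_A = 11/2 kN, R_B = -49/2 kN

R_A = 11/2 kN, R_B = -49/2 kN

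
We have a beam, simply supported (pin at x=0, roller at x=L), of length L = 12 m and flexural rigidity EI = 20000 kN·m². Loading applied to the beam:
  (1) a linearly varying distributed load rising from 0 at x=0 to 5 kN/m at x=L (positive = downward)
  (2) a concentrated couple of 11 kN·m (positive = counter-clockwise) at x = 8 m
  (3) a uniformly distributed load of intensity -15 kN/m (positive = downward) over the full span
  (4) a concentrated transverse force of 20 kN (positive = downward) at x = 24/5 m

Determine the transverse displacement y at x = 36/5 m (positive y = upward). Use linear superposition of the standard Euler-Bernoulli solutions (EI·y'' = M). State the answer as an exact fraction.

y(36/5) = 987081/7812500 m

Load 1 — triangular load w₀=5 kN/m (0→w₀ over full span):
  y_1 = -w₀x(7L⁴-10L²x²+3x⁴)/(360LEI) = -5·(36/5)·(7·12⁴-10·12²·(36/5)²+3·(36/5)⁴)/(360·12·20000) = -63936/1953125 m
Load 2 — applied couple M₀=11 kN·m at a=8 m (b=L-a=4):
  y_2 = (M₀x³/(6L)+C₁x)/EI  [x≤a] with C₁=M₀(3b²-L²)/(6L)=-44/3 = (11·(36/5)³/(6·12)+(-44/3)·(36/5))/20000 = -759/312500 m
Load 3 — uniform load w=-15 kN/m over full span:
  y_3 = -wx(L³-2Lx²+x³)/(24EI) = -(-15)·(36/5)·(12³-2·12·(36/5)²+(36/5)³)/(24·20000) = 15066/78125 m
Load 4 — point force P=20 kN at a=24/5 m (b=L-a=36/5):
  y_4 = -Pa(L-x)(2Lx-a²-x²)/(6LEI)  [x>a] = -20·(24/5)·(12-(36/5))·(2·12·(36/5)-(24/5)²-(36/5)²)/(6·12·20000) = -2448/78125 m
Superposition: y = Σ y_i = 987081/7812500 m ≈ 0.126346 m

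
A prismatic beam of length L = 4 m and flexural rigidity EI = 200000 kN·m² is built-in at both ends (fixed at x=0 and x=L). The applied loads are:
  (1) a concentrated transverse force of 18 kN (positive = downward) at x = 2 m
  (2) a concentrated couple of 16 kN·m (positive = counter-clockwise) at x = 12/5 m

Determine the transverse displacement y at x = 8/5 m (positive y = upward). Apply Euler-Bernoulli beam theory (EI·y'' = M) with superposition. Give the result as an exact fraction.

y(8/5) = -781/19531250 m

Load 1 — point force P=18 kN at a=2 m (b=L-a=2):
  y_1 = -Pb²x²(3aL-(3a+b)x)/(6L³EI)  [x≤a] = -18·2²·(8/5)²·(3·2·4-(3·2+2)·(8/5))/(6·4³·200000) = -21/781250 m
Load 2 — applied couple M₀=16 kN·m at a=12/5 m (b=L-a=8/5):
  y_2 = (R_Ax³/6 - M_Ax²/2)/EI  [x≤a] with R_A=144/25, M_A=128/25 = ((144/25)·(8/5)³/6 - (128/25)·(8/5)²/2)/200000 = -128/9765625 m
Superposition: y = Σ y_i = -781/19531250 m ≈ -0.000040 m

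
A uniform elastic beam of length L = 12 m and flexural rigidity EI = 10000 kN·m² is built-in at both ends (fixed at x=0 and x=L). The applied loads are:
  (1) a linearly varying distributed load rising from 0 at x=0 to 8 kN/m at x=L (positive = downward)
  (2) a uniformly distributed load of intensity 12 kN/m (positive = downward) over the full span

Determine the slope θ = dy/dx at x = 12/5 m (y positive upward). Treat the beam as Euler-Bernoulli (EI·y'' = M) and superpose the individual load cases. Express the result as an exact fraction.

θ(12/5) = -8496/390625 rad

Load 1 — triangular load w₀=8 kN/m (0→w₀ over full span):
  θ_1 = -w₀(2x(L-x)(L-2x)(x+2L)+x²(L-x)²)/(120LEI) = -8·(2·(12/5)·(12-(12/5))·(12-2·(12/5))·((12/5)+2·12)+(12/5)²·(12-(12/5))²)/(120·12·10000) = -2016/390625 rad
Load 2 — uniform load w=12 kN/m over full span:
  θ_2 = -wx(L-x)(L-2x)/(12EI) = -12·(12/5)·(12-(12/5))·(12-2·(12/5))/(12·10000) = -1296/78125 rad
Superposition: θ = Σ θ_i = -8496/390625 rad ≈ -0.021750 rad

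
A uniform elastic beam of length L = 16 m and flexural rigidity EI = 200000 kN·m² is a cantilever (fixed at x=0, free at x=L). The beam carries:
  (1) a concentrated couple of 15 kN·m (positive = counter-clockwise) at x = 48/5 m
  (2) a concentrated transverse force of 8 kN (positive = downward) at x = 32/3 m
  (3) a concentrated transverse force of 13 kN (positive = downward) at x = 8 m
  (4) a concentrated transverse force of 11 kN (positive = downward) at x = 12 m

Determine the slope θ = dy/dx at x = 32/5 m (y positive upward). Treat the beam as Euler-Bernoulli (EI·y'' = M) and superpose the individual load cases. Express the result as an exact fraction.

θ(32/5) = -3059/468750 rad

Load 1 — applied couple M₀=15 kN·m at a=48/5 m (b=L-a=32/5):
  θ_1 = M₀x/EI  [x≤a] = 15·(32/5)/200000 = 3/6250 rad
Load 2 — point force P=8 kN at a=32/3 m (b=L-a=16/3):
  θ_2 = -Px(2a-x)/(2EI)  [x≤a] = -8·(32/5)·(2·(32/3)-(32/5))/(2·200000) = -448/234375 rad
Load 3 — point force P=13 kN at a=8 m (b=L-a=8):
  θ_3 = -Px(2a-x)/(2EI)  [x≤a] = -13·(32/5)·(2·8-(32/5))/(2·200000) = -156/78125 rad
Load 4 — point force P=11 kN at a=12 m (b=L-a=4):
  θ_4 = -Px(2a-x)/(2EI)  [x≤a] = -11·(32/5)·(2·12-(32/5))/(2·200000) = -242/78125 rad
Superposition: θ = Σ θ_i = -3059/468750 rad ≈ -0.006526 rad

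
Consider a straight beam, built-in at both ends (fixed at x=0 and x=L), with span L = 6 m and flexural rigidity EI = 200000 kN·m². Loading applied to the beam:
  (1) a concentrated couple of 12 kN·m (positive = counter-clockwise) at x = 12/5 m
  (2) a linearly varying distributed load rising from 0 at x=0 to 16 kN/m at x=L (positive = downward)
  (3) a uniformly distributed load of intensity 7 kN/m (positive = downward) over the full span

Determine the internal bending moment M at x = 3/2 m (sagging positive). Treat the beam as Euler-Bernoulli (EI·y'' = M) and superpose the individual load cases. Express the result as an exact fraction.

Load 1 — applied couple M₀=12 kN·m at a=12/5 m (b=L-a=18/5):
  M_1 = R_Ax - M_A  [x≤a] with R_A=72/25, M_A=36/25 = (72/25)·(3/2) - (36/25) = 72/25 kN·m
Load 2 — triangular load w₀=16 kN/m (0→w₀ over full span):
  M_2 = 3w₀Lx/20 - w₀L²/30 - w₀x³/(6L) = 3·16·6·(3/2)/20 - 16·6²/30 - 16·(3/2)³/(6·6) = 9/10 kN·m
Load 3 — uniform load w=7 kN/m over full span:
  M_3 = wLx/2 - wL²/12 - wx²/2 = 7·6·(3/2)/2 - 7·6²/12 - 7·(3/2)²/2 = 21/8 kN·m
Superposition: M = Σ M_i = 1281/200 kN·m ≈ 6.405000 kN·m

M(3/2) = 1281/200 kN·m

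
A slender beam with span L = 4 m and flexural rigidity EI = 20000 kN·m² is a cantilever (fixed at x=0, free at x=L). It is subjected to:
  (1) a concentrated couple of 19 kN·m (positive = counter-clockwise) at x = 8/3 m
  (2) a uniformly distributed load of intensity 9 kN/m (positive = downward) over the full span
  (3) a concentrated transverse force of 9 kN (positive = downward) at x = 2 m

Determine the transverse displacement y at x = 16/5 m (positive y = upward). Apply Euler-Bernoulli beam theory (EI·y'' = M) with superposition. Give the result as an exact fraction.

y(16/5) = -228341/28125000 m

Load 1 — applied couple M₀=19 kN·m at a=8/3 m (b=L-a=4/3):
  y_1 = M₀a(2x-a)/(2EI)  [x>a] = 19·(8/3)·(2·(16/5)-(8/3))/(2·20000) = 133/28125 m
Load 2 — uniform load w=9 kN/m over full span:
  y_2 = -wx²(x²-4Lx+6L²)/(24EI) = -9·(16/5)²·((16/5)²-4·4·(16/5)+6·4²)/(24·20000) = -4128/390625 m
Load 3 — point force P=9 kN at a=2 m (b=L-a=2):
  y_3 = -Pa²(3x-a)/(6EI)  [x>a] = -9·2²·(3·(16/5)-2)/(6·20000) = -57/25000 m
Superposition: y = Σ y_i = -228341/28125000 m ≈ -0.008119 m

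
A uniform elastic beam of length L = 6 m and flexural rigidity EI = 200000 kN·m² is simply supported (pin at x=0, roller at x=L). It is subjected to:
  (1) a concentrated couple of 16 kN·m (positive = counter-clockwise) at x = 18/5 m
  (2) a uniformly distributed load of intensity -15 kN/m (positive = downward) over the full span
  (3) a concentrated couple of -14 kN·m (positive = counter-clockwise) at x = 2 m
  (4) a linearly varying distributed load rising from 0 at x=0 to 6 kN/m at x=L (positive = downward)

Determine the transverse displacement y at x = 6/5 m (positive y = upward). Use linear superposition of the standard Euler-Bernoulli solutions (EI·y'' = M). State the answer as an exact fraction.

Load 1 — applied couple M₀=16 kN·m at a=18/5 m (b=L-a=12/5):
  y_1 = (M₀x³/(6L)+C₁x)/EI  [x≤a] with C₁=M₀(3b²-L²)/(6L)=-208/25 = (16·(6/5)³/(6·6)+(-208/25)·(6/5))/200000 = -18/390625 m
Load 2 — uniform load w=-15 kN/m over full span:
  y_2 = -wx(L³-2Lx²+x³)/(24EI) = -(-15)·(6/5)·(6³-2·6·(6/5)²+(6/5)³)/(24·200000) = 2349/3125000 m
Load 3 — applied couple M₀=-14 kN·m at a=2 m (b=L-a=4):
  y_3 = (M₀x³/(6L)+C₁x)/EI  [x≤a] with C₁=M₀(3b²-L²)/(6L)=-14/3 = ((-14)·(6/5)³/(6·6)+(-14/3)·(6/5))/200000 = -49/1562500 m
Load 4 — triangular load w₀=6 kN/m (0→w₀ over full span):
  y_4 = -w₀x(7L⁴-10L²x²+3x⁴)/(360LEI) = -6·(6/5)·(7·6⁴-10·6²·(6/5)²+3·(6/5)⁴)/(360·6·200000) = -6966/48828125 m
Superposition: y = Σ y_i = 207647/390625000 m ≈ 0.000532 m

y(6/5) = 207647/390625000 m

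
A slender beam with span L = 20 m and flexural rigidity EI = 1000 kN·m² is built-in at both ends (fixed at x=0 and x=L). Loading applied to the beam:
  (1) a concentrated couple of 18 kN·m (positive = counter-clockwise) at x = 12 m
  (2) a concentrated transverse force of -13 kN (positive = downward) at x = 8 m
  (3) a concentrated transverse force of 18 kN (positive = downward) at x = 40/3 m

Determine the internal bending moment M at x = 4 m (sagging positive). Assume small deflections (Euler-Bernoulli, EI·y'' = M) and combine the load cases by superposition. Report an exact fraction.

Load 1 — applied couple M₀=18 kN·m at a=12 m (b=L-a=8):
  M_1 = R_Ax - M_A  [x≤a] with R_A=162/125, M_A=144/25 = (162/125)·4 - (144/25) = -72/125 kN·m
Load 2 — point force P=-13 kN at a=8 m (b=L-a=12):
  M_2 = Pb²(3a+b)x/L³ - Pab²/L²  [x≤a] = (-13)·12²·(3·8+12)·4/20³ - (-13)·8·12²/20² = 468/125 kN·m
Load 3 — point force P=18 kN at a=40/3 m (b=L-a=20/3):
  M_3 = Pb²(3a+b)x/L³ - Pab²/L²  [x≤a] = 18·(20/3)²·(3·(40/3)+(20/3))·4/20³ - 18·(40/3)·(20/3)²/20² = -8 kN·m
Superposition: M = Σ M_i = -604/125 kN·m ≈ -4.832000 kN·m

M(4) = -604/125 kN·m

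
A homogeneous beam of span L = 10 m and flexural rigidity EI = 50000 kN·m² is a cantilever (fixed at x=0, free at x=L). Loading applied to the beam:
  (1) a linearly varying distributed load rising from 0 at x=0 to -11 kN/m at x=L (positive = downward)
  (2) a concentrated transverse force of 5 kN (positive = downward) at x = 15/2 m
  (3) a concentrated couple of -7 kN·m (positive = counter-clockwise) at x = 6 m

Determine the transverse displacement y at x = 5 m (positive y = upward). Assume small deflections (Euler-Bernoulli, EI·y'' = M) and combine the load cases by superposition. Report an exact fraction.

Load 1 — triangular load w₀=-11 kN/m (0→w₀ over full span):
  y_1 = (w₀Lx³/12-w₀L²x²/6-w₀x⁵/(120L))/EI = ((-11)·10·5³/12-(-11)·10²·5²/6-(-11)·5⁵/(120·10))/50000 = 1331/19200 m
Load 2 — point force P=5 kN at a=15/2 m (b=L-a=5/2):
  y_2 = -Px²(3a-x)/(6EI)  [x≤a] = -5·5²·(3·(15/2)-5)/(6·50000) = -7/960 m
Load 3 — applied couple M₀=-7 kN·m at a=6 m (b=L-a=4):
  y_3 = M₀x²/(2EI)  [x≤a] = (-7)·5²/(2·50000) = -7/4000 m
Superposition: y = Σ y_i = 1929/32000 m ≈ 0.060281 m

y(5) = 1929/32000 m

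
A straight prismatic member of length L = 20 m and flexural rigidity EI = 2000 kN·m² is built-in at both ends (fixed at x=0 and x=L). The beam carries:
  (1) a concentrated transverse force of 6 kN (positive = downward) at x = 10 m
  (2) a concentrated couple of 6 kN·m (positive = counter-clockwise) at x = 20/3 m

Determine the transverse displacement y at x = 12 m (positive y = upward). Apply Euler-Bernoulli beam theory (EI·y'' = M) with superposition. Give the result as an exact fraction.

y(12) = -182/1875 m

Load 1 — point force P=6 kN at a=10 m (b=L-a=10):
  y_1 = -Pa²(L-x)²(3bL-(3b+a)(L-x))/(6L³EI)  [x>a] = -6·10²·(20-12)²·(3·10·20-(3·10+10)·(20-12))/(6·20³·2000) = -14/125 m
Load 2 — applied couple M₀=6 kN·m at a=20/3 m (b=L-a=40/3):
  y_2 = (R_Ax³/6 - M_Ax²/2 - M₀(x-a)²/2)/EI  [x>a] with R_A=2/5, M_A=0 = ((2/5)·12³/6 - 0·12²/2 - 6·(12-(20/3))²/2)/2000 = 28/1875 m
Superposition: y = Σ y_i = -182/1875 m ≈ -0.097067 m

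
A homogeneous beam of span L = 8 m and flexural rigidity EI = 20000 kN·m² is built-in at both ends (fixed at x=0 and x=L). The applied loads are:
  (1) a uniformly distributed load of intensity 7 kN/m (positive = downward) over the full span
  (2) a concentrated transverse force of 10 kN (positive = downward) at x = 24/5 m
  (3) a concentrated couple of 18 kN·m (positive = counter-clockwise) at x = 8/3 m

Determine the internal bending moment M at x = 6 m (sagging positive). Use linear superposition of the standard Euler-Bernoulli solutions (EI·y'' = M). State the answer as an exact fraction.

Load 1 — uniform load w=7 kN/m over full span:
  M_1 = wLx/2 - wL²/12 - wx²/2 = 7·8·6/2 - 7·8²/12 - 7·6²/2 = 14/3 kN·m
Load 2 — point force P=10 kN at a=24/5 m (b=L-a=16/5):
  M_2 = Pa²(a+3b)(L-x)/L³ - Pa²b/L²  [x>a] = 10·(24/5)²·((24/5)+3·(16/5))·(8-6)/8³ - 10·(24/5)²·(16/5)/8² = 36/25 kN·m
Load 3 — applied couple M₀=18 kN·m at a=8/3 m (b=L-a=16/3):
  M_3 = R_Ax - M_A - M₀  [x>a] with R_A=3, M_A=0 = 3·6 - 0 - 18 = 0 kN·m
Superposition: M = Σ M_i = 458/75 kN·m ≈ 6.106667 kN·m

M(6) = 458/75 kN·m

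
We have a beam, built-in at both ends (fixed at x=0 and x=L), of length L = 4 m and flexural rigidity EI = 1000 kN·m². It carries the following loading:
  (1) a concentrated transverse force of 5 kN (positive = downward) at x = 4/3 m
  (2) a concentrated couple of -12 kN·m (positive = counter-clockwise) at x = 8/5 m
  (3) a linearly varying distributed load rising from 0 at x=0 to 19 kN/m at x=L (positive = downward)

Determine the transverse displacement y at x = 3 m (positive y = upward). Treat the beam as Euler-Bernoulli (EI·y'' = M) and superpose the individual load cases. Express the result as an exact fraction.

Load 1 — point force P=5 kN at a=4/3 m (b=L-a=8/3):
  y_1 = -Pa²(L-x)²(3bL-(3b+a)(L-x))/(6L³EI)  [x>a] = -5·(4/3)²·(4-3)²·(3·(8/3)·4-(3·(8/3)+(4/3))·(4-3))/(6·4³·1000) = -17/32400 m
Load 2 — applied couple M₀=-12 kN·m at a=8/5 m (b=L-a=12/5):
  y_2 = (R_Ax³/6 - M_Ax²/2 - M₀(x-a)²/2)/EI  [x>a] with R_A=-108/25, M_A=-36/25 = ((-108/25)·3³/6 - (-36/25)·3²/2 - (-12)·(3-(8/5))²/2)/1000 = -3/2500 m
Load 3 — triangular load w₀=19 kN/m (0→w₀ over full span):
  y_3 = -w₀x²(L-x)²(x+2L)/(120LEI) = -19·3²·(4-3)²·(3+2·4)/(120·4·1000) = -627/160000 m
Superposition: y = Σ y_i = -73139/12960000 m ≈ -0.005643 m

y(3) = -73139/12960000 m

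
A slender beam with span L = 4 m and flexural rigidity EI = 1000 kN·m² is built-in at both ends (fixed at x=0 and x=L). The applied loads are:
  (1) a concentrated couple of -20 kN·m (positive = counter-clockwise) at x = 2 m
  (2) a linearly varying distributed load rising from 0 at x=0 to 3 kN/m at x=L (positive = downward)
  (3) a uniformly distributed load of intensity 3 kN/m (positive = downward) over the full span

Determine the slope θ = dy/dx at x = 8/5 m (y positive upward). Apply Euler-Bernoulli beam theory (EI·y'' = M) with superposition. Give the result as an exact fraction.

Load 1 — applied couple M₀=-20 kN·m at a=2 m (b=L-a=2):
  θ_1 = (R_Ax²/2 - M_Ax)/EI  [x≤a] with R_A=-15/2, M_A=-5 = ((-15/2)·(8/5)²/2 - (-5)·(8/5))/1000 = -1/625 rad
Load 2 — triangular load w₀=3 kN/m (0→w₀ over full span):
  θ_2 = -w₀(2x(L-x)(L-2x)(x+2L)+x²(L-x)²)/(120LEI) = -3·(2·(8/5)·(4-(8/5))·(4-2·(8/5))·((8/5)+2·4)+(8/5)²·(4-(8/5))²)/(120·4·1000) = -36/78125 rad
Load 3 — uniform load w=3 kN/m over full span:
  θ_3 = -wx(L-x)(L-2x)/(12EI) = -3·(8/5)·(4-(8/5))·(4-2·(8/5))/(12·1000) = -12/15625 rad
Superposition: θ = Σ θ_i = -221/78125 rad ≈ -0.002829 rad

θ(8/5) = -221/78125 rad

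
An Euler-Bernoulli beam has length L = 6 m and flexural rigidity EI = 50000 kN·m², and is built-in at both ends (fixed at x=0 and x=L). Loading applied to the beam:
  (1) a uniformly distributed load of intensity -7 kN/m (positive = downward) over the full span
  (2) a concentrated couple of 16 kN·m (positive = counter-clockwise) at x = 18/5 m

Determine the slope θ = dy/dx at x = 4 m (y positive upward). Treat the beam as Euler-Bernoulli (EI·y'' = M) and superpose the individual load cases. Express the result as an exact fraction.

Load 1 — uniform load w=-7 kN/m over full span:
  θ_1 = -wx(L-x)(L-2x)/(12EI) = -(-7)·4·(6-4)·(6-2·4)/(12·50000) = -7/37500 rad
Load 2 — applied couple M₀=16 kN·m at a=18/5 m (b=L-a=12/5):
  θ_2 = (R_Ax²/2 - M_Ax - M₀(x-a))/EI  [x>a] with R_A=96/25, M_A=128/25 = ((96/25)·4²/2 - (128/25)·4 - 16·(4-(18/5)))/50000 = 6/78125 rad
Superposition: θ = Σ θ_i = -103/937500 rad ≈ -0.000110 rad

θ(4) = -103/937500 rad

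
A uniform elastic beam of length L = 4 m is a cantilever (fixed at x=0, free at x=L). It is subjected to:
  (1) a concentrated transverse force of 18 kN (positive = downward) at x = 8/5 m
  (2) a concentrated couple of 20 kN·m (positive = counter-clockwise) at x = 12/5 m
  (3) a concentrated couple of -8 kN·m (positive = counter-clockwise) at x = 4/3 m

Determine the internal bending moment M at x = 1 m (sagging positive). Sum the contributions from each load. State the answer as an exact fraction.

Load 1 — point force P=18 kN at a=8/5 m (b=L-a=12/5):
  M_1 = -P(a-x)  [x≤a] = -18·((8/5)-1) = -54/5 kN·m
Load 2 — applied couple M₀=20 kN·m at a=12/5 m (b=L-a=8/5):
  M_2 = M₀  [x≤a] = 20 = 20 kN·m
Load 3 — applied couple M₀=-8 kN·m at a=4/3 m (b=L-a=8/3):
  M_3 = M₀  [x≤a] = (-8) = -8 kN·m
Superposition: M = Σ M_i = 6/5 kN·m ≈ 1.200000 kN·m

M(1) = 6/5 kN·m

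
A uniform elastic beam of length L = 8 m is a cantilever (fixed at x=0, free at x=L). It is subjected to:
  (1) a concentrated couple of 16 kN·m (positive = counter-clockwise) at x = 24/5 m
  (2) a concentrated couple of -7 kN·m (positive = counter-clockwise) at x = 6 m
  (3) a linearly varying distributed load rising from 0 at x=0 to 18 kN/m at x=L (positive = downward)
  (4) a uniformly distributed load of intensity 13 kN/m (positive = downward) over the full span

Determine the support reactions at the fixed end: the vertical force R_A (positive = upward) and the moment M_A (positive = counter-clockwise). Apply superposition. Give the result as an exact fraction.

R_A = 176 kN, M_A = 791 kN·m

Load 1 — applied couple M₀=16 kN·m at a=24/5 m (b=L-a=16/5):
  R_A = 0 kN
  M_A = -M₀ = -16 kN·m
Load 2 — applied couple M₀=-7 kN·m at a=6 m (b=L-a=2):
  R_A = 0 kN
  M_A = -M₀ = -(-7) = 7 kN·m
Load 3 — triangular load w₀=18 kN/m (0→w₀ over full span):
  R_A = w₀L/2 = 18·8/2 = 72 kN
  M_A = w₀L²/3 = 18·8²/3 = 384 kN·m
Load 4 — uniform load w=13 kN/m over full span:
  R_A = wL = 13·8 = 104 kN
  M_A = wL²/2 = 13·8²/2 = 416 kN·m
Superposition: R_A = 176 kN, M_A = 791 kN·m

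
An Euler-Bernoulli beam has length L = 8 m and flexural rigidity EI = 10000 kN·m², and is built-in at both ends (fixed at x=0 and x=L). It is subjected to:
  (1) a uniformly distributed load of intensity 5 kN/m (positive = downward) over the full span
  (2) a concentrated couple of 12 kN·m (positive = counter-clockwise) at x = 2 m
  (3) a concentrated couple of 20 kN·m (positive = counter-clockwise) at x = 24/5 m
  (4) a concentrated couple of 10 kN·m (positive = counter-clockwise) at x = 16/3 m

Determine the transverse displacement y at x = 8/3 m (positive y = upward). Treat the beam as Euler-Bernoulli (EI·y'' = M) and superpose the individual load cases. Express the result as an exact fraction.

Load 1 — uniform load w=5 kN/m over full span:
  y_1 = -wx²(L-x)²/(24EI) = -5·(8/3)²·(8-(8/3))²/(24·10000) = -128/30375 m
Load 2 — applied couple M₀=12 kN·m at a=2 m (b=L-a=6):
  y_2 = (R_Ax³/6 - M_Ax²/2 - M₀(x-a)²/2)/EI  [x>a] with R_A=27/16, M_A=-9/4 = ((27/16)·(8/3)³/6 - (-9/4)·(8/3)²/2 - 12·((8/3)-2)²/2)/10000 = 2/1875 m
Load 3 — applied couple M₀=20 kN·m at a=24/5 m (b=L-a=16/5):
  y_3 = (R_Ax³/6 - M_Ax²/2)/EI  [x≤a] with R_A=18/5, M_A=32/5 = ((18/5)·(8/3)³/6 - (32/5)·(8/3)²/2)/10000 = -32/28125 m
Load 4 — applied couple M₀=10 kN·m at a=16/3 m (b=L-a=8/3):
  y_4 = (R_Ax³/6 - M_Ax²/2)/EI  [x≤a] with R_A=5/3, M_A=10/3 = ((5/3)·(8/3)³/6 - (10/3)·(8/3)²/2)/10000 = -4/6075 m
Superposition: y = Σ y_i = -3754/759375 m ≈ -0.004944 m

y(8/3) = -3754/759375 m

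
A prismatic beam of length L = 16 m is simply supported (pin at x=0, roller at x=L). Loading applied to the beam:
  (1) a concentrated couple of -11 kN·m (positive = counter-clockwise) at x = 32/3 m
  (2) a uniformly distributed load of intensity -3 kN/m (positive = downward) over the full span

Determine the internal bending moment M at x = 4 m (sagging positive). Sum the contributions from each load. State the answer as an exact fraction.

Load 1 — applied couple M₀=-11 kN·m at a=32/3 m (b=L-a=16/3):
  M_1 = M₀x/L  [x≤a] = (-11)·4/16 = -11/4 kN·m
Load 2 — uniform load w=-3 kN/m over full span:
  M_2 = wx(L-x)/2 = (-3)·4·(16-4)/2 = -72 kN·m
Superposition: M = Σ M_i = -299/4 kN·m ≈ -74.750000 kN·m

M(4) = -299/4 kN·m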